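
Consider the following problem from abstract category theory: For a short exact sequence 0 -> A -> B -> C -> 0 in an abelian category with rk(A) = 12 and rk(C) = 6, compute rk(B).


For a short exact sequence 0 -> A -> B -> C -> 0,
rank is additive: rank(B) = rank(A) + rank(C).
rank(B) = 12 + 6 = 18

18


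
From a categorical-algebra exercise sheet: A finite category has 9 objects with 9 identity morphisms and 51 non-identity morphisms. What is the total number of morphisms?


Each object has an identity morphism, giving 9 identities.
Adding the 51 non-identity morphisms:
Total = 9 + 51 = 60

60


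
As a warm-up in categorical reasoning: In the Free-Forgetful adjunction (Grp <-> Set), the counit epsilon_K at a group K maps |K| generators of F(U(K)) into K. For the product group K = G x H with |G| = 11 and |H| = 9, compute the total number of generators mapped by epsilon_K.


The counit epsilon_K: F(U(K)) -> K of the Free-Forgetful adjunction
maps |K| generators of F(U(K)) into K. For K = G x H (the product group),
|G x H| = |G| * |H|.
Total generators mapped = 11 * 9 = 99.

99


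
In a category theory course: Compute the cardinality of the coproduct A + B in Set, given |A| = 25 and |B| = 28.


In Set, the coproduct A + B is the disjoint union.
|A + B| = |A| + |B| = 25 + 28 = 53

53


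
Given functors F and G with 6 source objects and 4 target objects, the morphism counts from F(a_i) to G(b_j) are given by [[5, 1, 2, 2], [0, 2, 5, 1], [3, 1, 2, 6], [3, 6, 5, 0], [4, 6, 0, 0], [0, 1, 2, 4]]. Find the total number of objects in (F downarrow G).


Objects of (F downarrow G) are triples (a, b, h: F(a)->G(b)).
The count equals the sum of all entries in the hom-matrix.
sum(row 0) = 10
sum(row 1) = 8
sum(row 2) = 12
sum(row 3) = 14
sum(row 4) = 10
sum(row 5) = 7
Grand total = 61

61


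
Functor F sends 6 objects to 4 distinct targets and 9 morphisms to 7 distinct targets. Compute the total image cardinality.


The image of F consists of distinct objects and distinct morphisms.
|Im(F)| on objects = 4
|Im(F)| on morphisms = 7
Total image cardinality = 4 + 7 = 11

11


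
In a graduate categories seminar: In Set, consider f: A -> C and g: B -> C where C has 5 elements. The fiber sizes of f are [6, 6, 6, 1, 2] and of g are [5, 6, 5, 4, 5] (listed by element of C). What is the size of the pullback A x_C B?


The pullback A x_C B consists of pairs (a, b) with f(a) = g(b).
For each element c in C, the fiber product has |f^-1(c)| * |g^-1(c)| elements.
Summing over C: 6 * 5 + 6 * 6 + 6 * 5 + 1 * 4 + 2 * 5
= 30 + 36 + 30 + 4 + 10 = 110

110


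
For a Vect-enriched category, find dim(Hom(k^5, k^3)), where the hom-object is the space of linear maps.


In Vect-enriched categories, Hom(k^n, k^m) is the space of m x n matrices.
dim(Hom(k^5, k^3)) = 3 * 5 = 15

15


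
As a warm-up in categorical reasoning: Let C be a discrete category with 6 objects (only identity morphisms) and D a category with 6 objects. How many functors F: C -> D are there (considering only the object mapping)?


A functor from a discrete category C to D is determined by
where each object maps. Each of the 6 objects of C can map
to any of the 6 objects of D independently.
Number of functors = 6^6 = 46656

46656


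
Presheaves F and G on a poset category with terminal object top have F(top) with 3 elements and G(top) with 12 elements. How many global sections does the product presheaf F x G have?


Global sections of a presheaf on a poset with terminal top satisfy
Gamma(H) ~ H(top). Presheaves admit pointwise products, so
(F x G)(top) = F(top) x G(top) (Cartesian product).
|Gamma(F x G)| = |F(top)| * |G(top)| = 3 * 12 = 36.

36


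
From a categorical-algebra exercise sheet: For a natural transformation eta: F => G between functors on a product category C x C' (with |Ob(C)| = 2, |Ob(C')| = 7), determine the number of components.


A natural transformation eta: F => G assigns one component morphism per
object of the domain category.
The domain is the product category C x C', so
|Ob(C x C')| = |Ob(C)| * |Ob(C')| = 2 * 7 = 14.
Therefore eta has 14 component morphisms.

14


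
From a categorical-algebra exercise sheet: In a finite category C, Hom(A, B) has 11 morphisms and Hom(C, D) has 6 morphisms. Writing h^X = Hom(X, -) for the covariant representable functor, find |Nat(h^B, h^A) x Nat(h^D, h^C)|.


By the Yoneda lemma, Nat(h^B, h^A) is isomorphic to Hom(A, B),
so |Nat(h^B, h^A)| = |Hom(A, B)| and |Nat(h^D, h^C)| = |Hom(C, D)|.
|Hom(A, B)| = 11, |Hom(C, D)| = 6.
|Nat(h^B, h^A) x Nat(h^D, h^C)| = 11 * 6 = 66

66


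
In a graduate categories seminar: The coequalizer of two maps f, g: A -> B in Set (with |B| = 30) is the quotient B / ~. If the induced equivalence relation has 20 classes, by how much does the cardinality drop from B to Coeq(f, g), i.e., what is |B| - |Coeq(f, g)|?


The coequalizer Coeq(f, g) = B / ~ has one element per equivalence class.
|B| = 30, |Coeq(f, g)| = 20.
|B| - |Coeq(f, g)| = 30 - 20 = 10.

10


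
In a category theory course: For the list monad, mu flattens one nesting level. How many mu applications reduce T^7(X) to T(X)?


Each application of mu: T^2 -> T removes one layer of nesting.
Starting at depth 7 (i.e., T^7(X)), we need to reach T(X).
Number of mu applications = 7 - 1 = 6

6


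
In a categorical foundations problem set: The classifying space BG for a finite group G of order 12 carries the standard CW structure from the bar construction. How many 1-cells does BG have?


In the bar-construction CW model of BG, the n-cells are indexed by
n-tuples [g_1|...|g_n] of non-identity elements of G (degenerate
simplices with some g_i = e do not contribute cells), so there are
(|G| - 1)^n n-cells.
For dim = 1 with |G| = 12:
cells = (12 - 1)^1 = 11^1 = 11

11


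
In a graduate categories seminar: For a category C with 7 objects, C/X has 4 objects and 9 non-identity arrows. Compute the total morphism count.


In the slice category C/X, objects are morphisms to X.
Identity morphisms: 4 (one per object of C/X).
Non-identity morphisms: 9.
Total = 4 + 9 = 13

13


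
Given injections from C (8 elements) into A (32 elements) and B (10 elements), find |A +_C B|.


The pushout A +_C B identifies the images of C in A and B.
|A +_C B| = |A| + |B| - |C| (for injections).
= 32 + 10 - 8 = 34

34


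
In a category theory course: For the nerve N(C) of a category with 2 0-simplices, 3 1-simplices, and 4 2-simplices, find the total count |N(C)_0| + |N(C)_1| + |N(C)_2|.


The 2-skeleton of the nerve N(C) consists of simplices in dimensions 0, 1, 2:
  |N(C)_0| = 2 (objects)
  |N(C)_1| = 3 (morphisms)
  |N(C)_2| = 4 (composable pairs)
Total = 2 + 3 + 4 = 9

9


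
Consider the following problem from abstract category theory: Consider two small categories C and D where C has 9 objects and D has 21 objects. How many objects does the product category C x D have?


The product category C x D has objects that are pairs (c, d).
Number of pairs = |Ob(C)| * |Ob(D)| = 9 * 21 = 189

189


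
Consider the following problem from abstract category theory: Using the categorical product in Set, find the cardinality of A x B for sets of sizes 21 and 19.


In Set, the product A x B is the Cartesian product.
By the universal property, |A x B| = |A| * |B|.
|A x B| = 21 * 19 = 399

399


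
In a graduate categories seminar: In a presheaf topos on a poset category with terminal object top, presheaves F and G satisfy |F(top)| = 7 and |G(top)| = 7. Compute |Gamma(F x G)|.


Global sections of a presheaf on a poset with terminal top satisfy
Gamma(H) ~ H(top). Presheaves admit pointwise products, so
(F x G)(top) = F(top) x G(top) (Cartesian product).
|Gamma(F x G)| = |F(top)| * |G(top)| = 7 * 7 = 49.

49


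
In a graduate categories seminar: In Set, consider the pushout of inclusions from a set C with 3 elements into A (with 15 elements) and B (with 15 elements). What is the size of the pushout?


The pushout A +_C B identifies the images of C in A and B.
|A +_C B| = |A| + |B| - |C| (for injections).
= 15 + 15 - 3 = 27

27


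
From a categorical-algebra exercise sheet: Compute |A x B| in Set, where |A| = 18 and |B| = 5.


In Set, the product A x B is the Cartesian product.
By the universal property, |A x B| = |A| * |B|.
|A x B| = 18 * 5 = 90

90


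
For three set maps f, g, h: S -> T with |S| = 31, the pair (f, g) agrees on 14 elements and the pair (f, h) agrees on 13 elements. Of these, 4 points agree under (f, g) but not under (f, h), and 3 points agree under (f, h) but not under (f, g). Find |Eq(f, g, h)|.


Eq(f, g, h) is the triple-agreement set: points in S where all three
maps take the same value. Using inclusion-exclusion on the pairwise data:
Pair (f, g) agrees on 14 points; pair (f, h) on 13 points.
Points agreeing under (f, g) but not (f, h) = 4; under (f, h) but not (f, g) = 3.
Triple-agreement = agreement-in-(f, g) minus points that agree under (f, g) but not (f, h):
|Eq(f, g, h)| = 14 - 4 = 10
(cross-check via (f, h): 13 - 3 = 10.)

10


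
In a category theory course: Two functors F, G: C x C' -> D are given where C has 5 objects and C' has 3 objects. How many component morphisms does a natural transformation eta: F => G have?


A natural transformation eta: F => G assigns one component morphism per
object of the domain category.
The domain is the product category C x C', so
|Ob(C x C')| = |Ob(C)| * |Ob(C')| = 5 * 3 = 15.
Therefore eta has 15 component morphisms.

15


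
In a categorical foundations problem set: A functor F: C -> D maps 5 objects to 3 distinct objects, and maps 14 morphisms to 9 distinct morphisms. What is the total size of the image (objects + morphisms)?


The image of F consists of distinct objects and distinct morphisms.
|Im(F)| on objects = 3
|Im(F)| on morphisms = 9
Total image cardinality = 3 + 9 = 12

12


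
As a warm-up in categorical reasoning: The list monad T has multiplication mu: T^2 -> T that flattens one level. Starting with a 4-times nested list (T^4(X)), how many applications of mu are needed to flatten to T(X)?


Each application of mu: T^2 -> T removes one layer of nesting.
Starting at depth 4 (i.e., T^4(X)), we need to reach T(X).
Number of mu applications = 4 - 1 = 3

3


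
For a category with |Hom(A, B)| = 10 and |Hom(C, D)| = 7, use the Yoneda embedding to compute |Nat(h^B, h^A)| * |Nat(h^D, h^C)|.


By the Yoneda lemma, Nat(h^B, h^A) is isomorphic to Hom(A, B),
so |Nat(h^B, h^A)| = |Hom(A, B)| and |Nat(h^D, h^C)| = |Hom(C, D)|.
|Hom(A, B)| = 10, |Hom(C, D)| = 7.
|Nat(h^B, h^A) x Nat(h^D, h^C)| = 10 * 7 = 70

70


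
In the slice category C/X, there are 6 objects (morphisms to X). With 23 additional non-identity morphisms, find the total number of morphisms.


In the slice category C/X, objects are morphisms to X.
Identity morphisms: 6 (one per object of C/X).
Non-identity morphisms: 23.
Total = 6 + 23 = 29

29


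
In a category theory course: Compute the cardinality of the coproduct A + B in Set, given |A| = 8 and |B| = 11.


In Set, the coproduct A + B is the disjoint union.
|A + B| = |A| + |B| = 8 + 11 = 19

19


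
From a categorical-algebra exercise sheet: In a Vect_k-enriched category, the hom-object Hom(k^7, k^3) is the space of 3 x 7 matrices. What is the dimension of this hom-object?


In Vect-enriched categories, Hom(k^n, k^m) is the space of m x n matrices.
dim(Hom(k^7, k^3)) = 3 * 7 = 21

21


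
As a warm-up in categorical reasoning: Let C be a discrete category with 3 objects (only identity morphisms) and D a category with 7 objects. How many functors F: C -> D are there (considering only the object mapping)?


A functor from a discrete category C to D is determined by
where each object maps. Each of the 3 objects of C can map
to any of the 7 objects of D independently.
Number of functors = 7^3 = 343

343


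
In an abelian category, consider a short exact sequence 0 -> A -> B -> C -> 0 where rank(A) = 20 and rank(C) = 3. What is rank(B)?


For a short exact sequence 0 -> A -> B -> C -> 0,
rank is additive: rank(B) = rank(A) + rank(C).
rank(B) = 20 + 3 = 23

23


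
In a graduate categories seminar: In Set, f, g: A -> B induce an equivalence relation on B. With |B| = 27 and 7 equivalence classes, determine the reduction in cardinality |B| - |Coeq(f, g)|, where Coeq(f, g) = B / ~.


The coequalizer Coeq(f, g) = B / ~ has one element per equivalence class.
|B| = 27, |Coeq(f, g)| = 7.
|B| - |Coeq(f, g)| = 27 - 7 = 20.

20


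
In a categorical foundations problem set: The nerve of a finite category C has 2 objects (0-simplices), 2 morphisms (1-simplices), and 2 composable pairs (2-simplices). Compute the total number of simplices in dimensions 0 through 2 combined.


The 2-skeleton of the nerve N(C) consists of simplices in dimensions 0, 1, 2:
  |N(C)_0| = 2 (objects)
  |N(C)_1| = 2 (morphisms)
  |N(C)_2| = 2 (composable pairs)
Total = 2 + 2 + 2 = 6

6


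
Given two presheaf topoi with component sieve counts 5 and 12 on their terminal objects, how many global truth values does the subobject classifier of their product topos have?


In a product of presheaf topoi E_1 x E_2, the subobject classifier
is Omega = Omega_1 x Omega_2 (componentwise), so
|Omega(top)| = |Omega_1(top_1)| * |Omega_2(top_2)|.
= 5 * 12 = 60.

60


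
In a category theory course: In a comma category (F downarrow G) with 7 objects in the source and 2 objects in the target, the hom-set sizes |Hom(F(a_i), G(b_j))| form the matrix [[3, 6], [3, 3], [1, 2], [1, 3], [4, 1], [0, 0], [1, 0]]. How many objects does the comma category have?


Objects of (F downarrow G) are triples (a, b, h: F(a)->G(b)).
The count equals the sum of all entries in the hom-matrix.
sum(row 0) = 9
sum(row 1) = 6
sum(row 2) = 3
sum(row 3) = 4
sum(row 4) = 5
sum(row 5) = 0
sum(row 6) = 1
Grand total = 28

28


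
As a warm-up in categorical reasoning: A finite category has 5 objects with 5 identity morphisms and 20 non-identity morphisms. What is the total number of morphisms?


Each object has an identity morphism, giving 5 identities.
Adding the 20 non-identity morphisms:
Total = 5 + 20 = 25

25


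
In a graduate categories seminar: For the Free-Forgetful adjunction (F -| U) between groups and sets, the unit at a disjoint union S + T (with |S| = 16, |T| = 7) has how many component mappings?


The unit eta_X: X -> U(F(X)) of the Free-Forgetful adjunction
maps each element of X to a generator of F(X). For X = S + T (disjoint
union in Set), |S + T| = |S| + |T|.
Total mappings = 16 + 7 = 23.

23


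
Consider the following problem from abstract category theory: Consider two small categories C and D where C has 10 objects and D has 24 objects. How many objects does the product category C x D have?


The product category C x D has objects that are pairs (c, d).
Number of pairs = |Ob(C)| * |Ob(D)| = 10 * 24 = 240

240


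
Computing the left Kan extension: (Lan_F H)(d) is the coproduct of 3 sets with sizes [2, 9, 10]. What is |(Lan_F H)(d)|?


Pointwise, the left Kan extension (Lan_F H)(d) is the colimit, indexed
by the comma category (F downarrow d), of H composed with the
projection (F downarrow d) -> C. Here that colimit is given
as a coproduct (disjoint union) of sets, so its cardinality is the
sum of the sizes of the summands.
Coproduct of sets with sizes: 2 + 9 + 10
= 21

21


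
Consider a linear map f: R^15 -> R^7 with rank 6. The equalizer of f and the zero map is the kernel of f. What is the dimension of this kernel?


The equalizer of f and the zero map is ker(f).
By the rank-nullity theorem: dim(ker(f)) = dim(domain) - rank(f).
dim(ker(f)) = 15 - 6 = 9

9


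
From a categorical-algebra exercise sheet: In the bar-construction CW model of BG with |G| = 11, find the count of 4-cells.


In the bar-construction CW model of BG, the n-cells are indexed by
n-tuples [g_1|...|g_n] of non-identity elements of G (degenerate
simplices with some g_i = e do not contribute cells), so there are
(|G| - 1)^n n-cells.
For dim = 4 with |G| = 11:
cells = (11 - 1)^4 = 10^4 = 10000

10000


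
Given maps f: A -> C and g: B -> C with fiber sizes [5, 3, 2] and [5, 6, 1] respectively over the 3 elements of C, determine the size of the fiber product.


The pullback A x_C B consists of pairs (a, b) with f(a) = g(b).
For each element c in C, the fiber product has |f^-1(c)| * |g^-1(c)| elements.
Summing over C: 5 * 5 + 3 * 6 + 2 * 1
= 25 + 18 + 2 = 45

45


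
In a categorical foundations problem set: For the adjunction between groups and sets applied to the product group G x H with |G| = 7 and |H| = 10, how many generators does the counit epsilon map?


The counit epsilon_K: F(U(K)) -> K of the Free-Forgetful adjunction
maps |K| generators of F(U(K)) into K. For K = G x H (the product group),
|G x H| = |G| * |H|.
Total generators mapped = 7 * 10 = 70.

70


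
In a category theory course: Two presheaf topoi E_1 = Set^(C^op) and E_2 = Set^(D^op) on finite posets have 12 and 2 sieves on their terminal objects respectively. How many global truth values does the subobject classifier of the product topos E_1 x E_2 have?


In a product of presheaf topoi E_1 x E_2, the subobject classifier
is Omega = Omega_1 x Omega_2 (componentwise), so
|Omega(top)| = |Omega_1(top_1)| * |Omega_2(top_2)|.
= 12 * 2 = 24.

24


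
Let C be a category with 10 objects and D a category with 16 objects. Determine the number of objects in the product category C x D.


The product category C x D has objects that are pairs (c, d).
Number of pairs = |Ob(C)| * |Ob(D)| = 10 * 16 = 160

160


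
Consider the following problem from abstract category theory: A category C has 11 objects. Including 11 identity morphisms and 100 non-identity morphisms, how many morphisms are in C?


Each object has an identity morphism, giving 11 identities.
Adding the 100 non-identity morphisms:
Total = 11 + 100 = 111

111


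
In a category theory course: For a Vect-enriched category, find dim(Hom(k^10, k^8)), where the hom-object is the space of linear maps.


In Vect-enriched categories, Hom(k^n, k^m) is the space of m x n matrices.
dim(Hom(k^10, k^8)) = 8 * 10 = 80

80


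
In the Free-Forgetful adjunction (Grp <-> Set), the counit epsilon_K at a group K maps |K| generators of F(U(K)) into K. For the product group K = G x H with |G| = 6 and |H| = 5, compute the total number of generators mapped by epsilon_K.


The counit epsilon_K: F(U(K)) -> K of the Free-Forgetful adjunction
maps |K| generators of F(U(K)) into K. For K = G x H (the product group),
|G x H| = |G| * |H|.
Total generators mapped = 6 * 5 = 30.

30


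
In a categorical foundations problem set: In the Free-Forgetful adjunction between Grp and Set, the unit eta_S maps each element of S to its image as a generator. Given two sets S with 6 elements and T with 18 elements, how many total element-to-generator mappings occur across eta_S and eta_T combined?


The unit eta_X: X -> U(F(X)) of the Free-Forgetful adjunction
maps each element of X to a generator of F(X). For X = S + T (disjoint
union in Set), |S + T| = |S| + |T|.
Total mappings = 6 + 18 = 24.

24


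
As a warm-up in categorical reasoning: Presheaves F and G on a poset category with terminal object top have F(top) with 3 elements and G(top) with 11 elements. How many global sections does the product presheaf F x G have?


Global sections of a presheaf on a poset with terminal top satisfy
Gamma(H) ~ H(top). Presheaves admit pointwise products, so
(F x G)(top) = F(top) x G(top) (Cartesian product).
|Gamma(F x G)| = |F(top)| * |G(top)| = 3 * 11 = 33.

33


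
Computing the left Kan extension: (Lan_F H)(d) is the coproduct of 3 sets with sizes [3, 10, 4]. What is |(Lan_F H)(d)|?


Pointwise, the left Kan extension (Lan_F H)(d) is the colimit, indexed
by the comma category (F downarrow d), of H composed with the
projection (F downarrow d) -> C. Here that colimit is given
as a coproduct (disjoint union) of sets, so its cardinality is the
sum of the sizes of the summands.
Coproduct of sets with sizes: 3 + 10 + 4
= 17

17


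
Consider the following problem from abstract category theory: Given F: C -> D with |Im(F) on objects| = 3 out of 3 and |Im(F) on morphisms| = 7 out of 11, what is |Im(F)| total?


The image of F consists of distinct objects and distinct morphisms.
|Im(F)| on objects = 3
|Im(F)| on morphisms = 7
Total image cardinality = 3 + 7 = 10

10


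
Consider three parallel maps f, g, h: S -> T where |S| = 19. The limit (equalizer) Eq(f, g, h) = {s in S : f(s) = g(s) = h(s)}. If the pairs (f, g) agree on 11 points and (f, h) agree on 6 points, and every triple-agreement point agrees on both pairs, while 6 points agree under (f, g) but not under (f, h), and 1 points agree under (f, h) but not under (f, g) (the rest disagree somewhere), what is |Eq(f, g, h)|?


Eq(f, g, h) is the triple-agreement set: points in S where all three
maps take the same value. Using inclusion-exclusion on the pairwise data:
Pair (f, g) agrees on 11 points; pair (f, h) on 6 points.
Points agreeing under (f, g) but not (f, h) = 6; under (f, h) but not (f, g) = 1.
Triple-agreement = agreement-in-(f, g) minus points that agree under (f, g) but not (f, h):
|Eq(f, g, h)| = 11 - 6 = 5
(cross-check via (f, h): 6 - 1 = 5.)

5


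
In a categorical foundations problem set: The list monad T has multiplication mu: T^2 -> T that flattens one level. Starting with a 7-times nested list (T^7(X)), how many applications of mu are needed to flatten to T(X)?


Each application of mu: T^2 -> T removes one layer of nesting.
Starting at depth 7 (i.e., T^7(X)), we need to reach T(X).
Number of mu applications = 7 - 1 = 6

6


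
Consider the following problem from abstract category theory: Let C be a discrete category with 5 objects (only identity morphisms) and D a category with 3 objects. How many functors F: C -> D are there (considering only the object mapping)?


A functor from a discrete category C to D is determined by
where each object maps. Each of the 5 objects of C can map
to any of the 3 objects of D independently.
Number of functors = 3^5 = 243

243


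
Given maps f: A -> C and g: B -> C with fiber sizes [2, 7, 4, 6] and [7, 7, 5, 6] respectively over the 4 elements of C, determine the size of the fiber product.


The pullback A x_C B consists of pairs (a, b) with f(a) = g(b).
For each element c in C, the fiber product has |f^-1(c)| * |g^-1(c)| elements.
Summing over C: 2 * 7 + 7 * 7 + 4 * 5 + 6 * 6
= 14 + 49 + 20 + 36 = 119

119


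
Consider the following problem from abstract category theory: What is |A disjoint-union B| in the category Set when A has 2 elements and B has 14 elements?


In Set, the coproduct A + B is the disjoint union.
|A + B| = |A| + |B| = 2 + 14 = 16

16


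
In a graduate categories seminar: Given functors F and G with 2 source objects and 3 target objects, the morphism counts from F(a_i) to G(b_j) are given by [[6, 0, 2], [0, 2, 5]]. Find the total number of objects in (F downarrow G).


Objects of (F downarrow G) are triples (a, b, h: F(a)->G(b)).
The count equals the sum of all entries in the hom-matrix.
sum(row 0) = 8
sum(row 1) = 7
Grand total = 15

15


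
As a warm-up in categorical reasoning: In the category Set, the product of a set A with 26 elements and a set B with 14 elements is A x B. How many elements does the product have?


In Set, the product A x B is the Cartesian product.
By the universal property, |A x B| = |A| * |B|.
|A x B| = 26 * 14 = 364

364


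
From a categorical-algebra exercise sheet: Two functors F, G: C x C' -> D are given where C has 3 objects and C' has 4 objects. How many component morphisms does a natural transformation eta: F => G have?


A natural transformation eta: F => G assigns one component morphism per
object of the domain category.
The domain is the product category C x C', so
|Ob(C x C')| = |Ob(C)| * |Ob(C')| = 3 * 4 = 12.
Therefore eta has 12 component morphisms.

12


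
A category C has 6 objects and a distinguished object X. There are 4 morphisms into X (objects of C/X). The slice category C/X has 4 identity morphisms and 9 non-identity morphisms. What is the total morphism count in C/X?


In the slice category C/X, objects are morphisms to X.
Identity morphisms: 4 (one per object of C/X).
Non-identity morphisms: 9.
Total = 4 + 9 = 13

13


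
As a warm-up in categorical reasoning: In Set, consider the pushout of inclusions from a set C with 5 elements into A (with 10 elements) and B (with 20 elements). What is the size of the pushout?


The pushout A +_C B identifies the images of C in A and B.
|A +_C B| = |A| + |B| - |C| (for injections).
= 10 + 20 - 5 = 25

25


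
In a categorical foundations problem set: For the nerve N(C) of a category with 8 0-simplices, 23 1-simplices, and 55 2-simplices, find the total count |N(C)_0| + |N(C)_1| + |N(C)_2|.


The 2-skeleton of the nerve N(C) consists of simplices in dimensions 0, 1, 2:
  |N(C)_0| = 8 (objects)
  |N(C)_1| = 23 (morphisms)
  |N(C)_2| = 55 (composable pairs)
Total = 8 + 23 + 55 = 86

86


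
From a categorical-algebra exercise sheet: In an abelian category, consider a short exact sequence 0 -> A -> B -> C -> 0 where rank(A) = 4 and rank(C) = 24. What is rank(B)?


For a short exact sequence 0 -> A -> B -> C -> 0,
rank is additive: rank(B) = rank(A) + rank(C).
rank(B) = 4 + 24 = 28

28


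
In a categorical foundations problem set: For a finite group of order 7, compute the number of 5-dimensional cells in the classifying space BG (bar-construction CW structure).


In the bar-construction CW model of BG, the n-cells are indexed by
n-tuples [g_1|...|g_n] of non-identity elements of G (degenerate
simplices with some g_i = e do not contribute cells), so there are
(|G| - 1)^n n-cells.
For dim = 5 with |G| = 7:
cells = (7 - 1)^5 = 6^5 = 7776

7776


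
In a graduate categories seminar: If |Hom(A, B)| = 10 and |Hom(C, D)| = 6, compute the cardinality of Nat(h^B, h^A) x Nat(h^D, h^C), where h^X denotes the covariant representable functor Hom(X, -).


By the Yoneda lemma, Nat(h^B, h^A) is isomorphic to Hom(A, B),
so |Nat(h^B, h^A)| = |Hom(A, B)| and |Nat(h^D, h^C)| = |Hom(C, D)|.
|Hom(A, B)| = 10, |Hom(C, D)| = 6.
|Nat(h^B, h^A) x Nat(h^D, h^C)| = 10 * 6 = 60

60


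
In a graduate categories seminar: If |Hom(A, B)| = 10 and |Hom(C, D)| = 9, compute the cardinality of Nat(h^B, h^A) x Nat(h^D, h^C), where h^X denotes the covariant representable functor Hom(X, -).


By the Yoneda lemma, Nat(h^B, h^A) is isomorphic to Hom(A, B),
so |Nat(h^B, h^A)| = |Hom(A, B)| and |Nat(h^D, h^C)| = |Hom(C, D)|.
|Hom(A, B)| = 10, |Hom(C, D)| = 9.
|Nat(h^B, h^A) x Nat(h^D, h^C)| = 10 * 9 = 90

90


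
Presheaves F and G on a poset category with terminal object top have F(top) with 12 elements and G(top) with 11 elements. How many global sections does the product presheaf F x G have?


Global sections of a presheaf on a poset with terminal top satisfy
Gamma(H) ~ H(top). Presheaves admit pointwise products, so
(F x G)(top) = F(top) x G(top) (Cartesian product).
|Gamma(F x G)| = |F(top)| * |G(top)| = 12 * 11 = 132.

132


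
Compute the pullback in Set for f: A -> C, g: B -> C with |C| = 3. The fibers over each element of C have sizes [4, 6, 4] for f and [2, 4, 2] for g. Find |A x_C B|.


The pullback A x_C B consists of pairs (a, b) with f(a) = g(b).
For each element c in C, the fiber product has |f^-1(c)| * |g^-1(c)| elements.
Summing over C: 4 * 2 + 6 * 4 + 4 * 2
= 8 + 24 + 8 = 40

40


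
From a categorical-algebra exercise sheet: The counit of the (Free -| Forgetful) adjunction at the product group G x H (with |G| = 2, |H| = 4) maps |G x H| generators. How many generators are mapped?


The counit epsilon_K: F(U(K)) -> K of the Free-Forgetful adjunction
maps |K| generators of F(U(K)) into K. For K = G x H (the product group),
|G x H| = |G| * |H|.
Total generators mapped = 2 * 4 = 8.

8


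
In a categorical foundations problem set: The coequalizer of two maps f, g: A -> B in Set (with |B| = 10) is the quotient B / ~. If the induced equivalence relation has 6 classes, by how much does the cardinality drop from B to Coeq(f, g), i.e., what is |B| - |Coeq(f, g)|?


The coequalizer Coeq(f, g) = B / ~ has one element per equivalence class.
|B| = 10, |Coeq(f, g)| = 6.
|B| - |Coeq(f, g)| = 10 - 6 = 4.

4


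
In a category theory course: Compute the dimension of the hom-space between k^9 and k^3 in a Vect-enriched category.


In Vect-enriched categories, Hom(k^n, k^m) is the space of m x n matrices.
dim(Hom(k^9, k^3)) = 3 * 9 = 27

27


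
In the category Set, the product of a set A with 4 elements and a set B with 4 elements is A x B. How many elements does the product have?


In Set, the product A x B is the Cartesian product.
By the universal property, |A x B| = |A| * |B|.
|A x B| = 4 * 4 = 16

16


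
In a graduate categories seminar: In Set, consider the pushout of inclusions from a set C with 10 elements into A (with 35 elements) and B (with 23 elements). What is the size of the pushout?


The pushout A +_C B identifies the images of C in A and B.
|A +_C B| = |A| + |B| - |C| (for injections).
= 35 + 23 - 10 = 48

48


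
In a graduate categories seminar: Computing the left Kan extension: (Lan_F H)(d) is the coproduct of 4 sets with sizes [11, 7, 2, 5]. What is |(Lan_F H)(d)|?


Pointwise, the left Kan extension (Lan_F H)(d) is the colimit, indexed
by the comma category (F downarrow d), of H composed with the
projection (F downarrow d) -> C. Here that colimit is given
as a coproduct (disjoint union) of sets, so its cardinality is the
sum of the sizes of the summands.
Coproduct of sets with sizes: 11 + 7 + 2 + 5
= 25

25


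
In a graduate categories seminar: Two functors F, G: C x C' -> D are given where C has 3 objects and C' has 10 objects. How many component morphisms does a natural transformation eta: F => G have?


A natural transformation eta: F => G assigns one component morphism per
object of the domain category.
The domain is the product category C x C', so
|Ob(C x C')| = |Ob(C)| * |Ob(C')| = 3 * 10 = 30.
Therefore eta has 30 component morphisms.

30


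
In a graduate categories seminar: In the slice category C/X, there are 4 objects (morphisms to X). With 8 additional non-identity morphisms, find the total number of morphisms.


In the slice category C/X, objects are morphisms to X.
Identity morphisms: 4 (one per object of C/X).
Non-identity morphisms: 8.
Total = 4 + 8 = 12

12


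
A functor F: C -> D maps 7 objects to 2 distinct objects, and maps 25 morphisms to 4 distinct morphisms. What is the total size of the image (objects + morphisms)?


The image of F consists of distinct objects and distinct morphisms.
|Im(F)| on objects = 2
|Im(F)| on morphisms = 4
Total image cardinality = 2 + 4 = 6

6


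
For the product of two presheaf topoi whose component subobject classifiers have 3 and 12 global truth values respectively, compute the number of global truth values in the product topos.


In a product of presheaf topoi E_1 x E_2, the subobject classifier
is Omega = Omega_1 x Omega_2 (componentwise), so
|Omega(top)| = |Omega_1(top_1)| * |Omega_2(top_2)|.
= 3 * 12 = 36.

36


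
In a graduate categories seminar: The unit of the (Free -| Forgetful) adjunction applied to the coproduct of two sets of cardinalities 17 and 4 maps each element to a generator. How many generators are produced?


The unit eta_X: X -> U(F(X)) of the Free-Forgetful adjunction
maps each element of X to a generator of F(X). For X = S + T (disjoint
union in Set), |S + T| = |S| + |T|.
Total mappings = 17 + 4 = 21.

21


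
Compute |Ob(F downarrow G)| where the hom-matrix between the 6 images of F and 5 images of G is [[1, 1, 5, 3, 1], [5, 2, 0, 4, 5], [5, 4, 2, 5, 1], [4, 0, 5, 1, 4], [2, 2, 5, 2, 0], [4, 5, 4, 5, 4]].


Objects of (F downarrow G) are triples (a, b, h: F(a)->G(b)).
The count equals the sum of all entries in the hom-matrix.
sum(row 0) = 11
sum(row 1) = 16
sum(row 2) = 17
sum(row 3) = 14
sum(row 4) = 11
sum(row 5) = 22
Grand total = 91

91


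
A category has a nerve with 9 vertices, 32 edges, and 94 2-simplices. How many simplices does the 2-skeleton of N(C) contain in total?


The 2-skeleton of the nerve N(C) consists of simplices in dimensions 0, 1, 2:
  |N(C)_0| = 9 (objects)
  |N(C)_1| = 32 (morphisms)
  |N(C)_2| = 94 (composable pairs)
Total = 9 + 32 + 94 = 135

135


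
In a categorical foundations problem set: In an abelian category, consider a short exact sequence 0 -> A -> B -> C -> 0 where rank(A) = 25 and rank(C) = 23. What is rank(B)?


For a short exact sequence 0 -> A -> B -> C -> 0,
rank is additive: rank(B) = rank(A) + rank(C).
rank(B) = 25 + 23 = 48

48


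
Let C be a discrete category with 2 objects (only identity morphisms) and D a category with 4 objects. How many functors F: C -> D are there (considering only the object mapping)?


A functor from a discrete category C to D is determined by
where each object maps. Each of the 2 objects of C can map
to any of the 4 objects of D independently.
Number of functors = 4^2 = 16

16


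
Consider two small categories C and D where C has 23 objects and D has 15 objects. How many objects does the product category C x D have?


The product category C x D has objects that are pairs (c, d).
Number of pairs = |Ob(C)| * |Ob(D)| = 23 * 15 = 345

345


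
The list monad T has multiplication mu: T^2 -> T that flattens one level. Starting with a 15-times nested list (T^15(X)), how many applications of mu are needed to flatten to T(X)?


Each application of mu: T^2 -> T removes one layer of nesting.
Starting at depth 15 (i.e., T^15(X)), we need to reach T(X).
Number of mu applications = 15 - 1 = 14

14


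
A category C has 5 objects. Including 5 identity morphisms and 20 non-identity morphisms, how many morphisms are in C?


Each object has an identity morphism, giving 5 identities.
Adding the 20 non-identity morphisms:
Total = 5 + 20 = 25

25


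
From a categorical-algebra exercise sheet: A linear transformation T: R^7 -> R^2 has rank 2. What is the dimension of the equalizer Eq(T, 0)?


The equalizer of f and the zero map is ker(f).
By the rank-nullity theorem: dim(ker(f)) = dim(domain) - rank(f).
dim(ker(f)) = 7 - 2 = 5

5


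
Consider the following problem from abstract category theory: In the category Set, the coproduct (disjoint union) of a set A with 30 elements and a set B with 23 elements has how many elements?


In Set, the coproduct A + B is the disjoint union.
|A + B| = |A| + |B| = 30 + 23 = 53

53


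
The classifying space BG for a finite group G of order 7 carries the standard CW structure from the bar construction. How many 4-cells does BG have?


In the bar-construction CW model of BG, the n-cells are indexed by
n-tuples [g_1|...|g_n] of non-identity elements of G (degenerate
simplices with some g_i = e do not contribute cells), so there are
(|G| - 1)^n n-cells.
For dim = 4 with |G| = 7:
cells = (7 - 1)^4 = 6^4 = 1296

1296


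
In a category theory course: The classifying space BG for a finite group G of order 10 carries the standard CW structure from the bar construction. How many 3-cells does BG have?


In the bar-construction CW model of BG, the n-cells are indexed by
n-tuples [g_1|...|g_n] of non-identity elements of G (degenerate
simplices with some g_i = e do not contribute cells), so there are
(|G| - 1)^n n-cells.
For dim = 3 with |G| = 10:
cells = (10 - 1)^3 = 9^3 = 729

729


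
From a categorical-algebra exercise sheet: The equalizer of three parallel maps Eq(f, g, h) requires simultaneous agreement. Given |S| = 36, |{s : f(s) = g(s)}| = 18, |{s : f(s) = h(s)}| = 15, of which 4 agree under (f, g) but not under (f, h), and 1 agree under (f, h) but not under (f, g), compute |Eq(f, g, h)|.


Eq(f, g, h) is the triple-agreement set: points in S where all three
maps take the same value. Using inclusion-exclusion on the pairwise data:
Pair (f, g) agrees on 18 points; pair (f, h) on 15 points.
Points agreeing under (f, g) but not (f, h) = 4; under (f, h) but not (f, g) = 1.
Triple-agreement = agreement-in-(f, g) minus points that agree under (f, g) but not (f, h):
|Eq(f, g, h)| = 18 - 4 = 14
(cross-check via (f, h): 15 - 1 = 14.)

14


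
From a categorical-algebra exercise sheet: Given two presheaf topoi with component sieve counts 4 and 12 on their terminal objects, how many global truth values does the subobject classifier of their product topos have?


In a product of presheaf topoi E_1 x E_2, the subobject classifier
is Omega = Omega_1 x Omega_2 (componentwise), so
|Omega(top)| = |Omega_1(top_1)| * |Omega_2(top_2)|.
= 4 * 12 = 48.

48


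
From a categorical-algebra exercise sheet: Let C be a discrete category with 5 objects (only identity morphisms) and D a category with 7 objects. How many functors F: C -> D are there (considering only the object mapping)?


A functor from a discrete category C to D is determined by
where each object maps. Each of the 5 objects of C can map
to any of the 7 objects of D independently.
Number of functors = 7^5 = 16807

16807


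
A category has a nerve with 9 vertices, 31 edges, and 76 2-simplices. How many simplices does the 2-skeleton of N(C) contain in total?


The 2-skeleton of the nerve N(C) consists of simplices in dimensions 0, 1, 2:
  |N(C)_0| = 9 (objects)
  |N(C)_1| = 31 (morphisms)
  |N(C)_2| = 76 (composable pairs)
Total = 9 + 31 + 76 = 116

116


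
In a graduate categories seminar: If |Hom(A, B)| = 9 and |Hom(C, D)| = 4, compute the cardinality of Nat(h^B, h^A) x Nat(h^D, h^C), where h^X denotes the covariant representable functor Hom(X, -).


By the Yoneda lemma, Nat(h^B, h^A) is isomorphic to Hom(A, B),
so |Nat(h^B, h^A)| = |Hom(A, B)| and |Nat(h^D, h^C)| = |Hom(C, D)|.
|Hom(A, B)| = 9, |Hom(C, D)| = 4.
|Nat(h^B, h^A) x Nat(h^D, h^C)| = 9 * 4 = 36

36


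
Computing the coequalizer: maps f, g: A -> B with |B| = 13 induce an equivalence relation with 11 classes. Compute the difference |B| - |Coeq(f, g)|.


The coequalizer Coeq(f, g) = B / ~ has one element per equivalence class.
|B| = 13, |Coeq(f, g)| = 11.
|B| - |Coeq(f, g)| = 13 - 11 = 2.

2


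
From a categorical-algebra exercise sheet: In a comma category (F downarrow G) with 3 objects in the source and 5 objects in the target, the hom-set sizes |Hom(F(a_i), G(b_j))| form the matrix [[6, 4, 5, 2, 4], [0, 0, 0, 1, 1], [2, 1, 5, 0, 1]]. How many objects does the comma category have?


Objects of (F downarrow G) are triples (a, b, h: F(a)->G(b)).
The count equals the sum of all entries in the hom-matrix.
sum(row 0) = 21
sum(row 1) = 2
sum(row 2) = 9
Grand total = 32

32


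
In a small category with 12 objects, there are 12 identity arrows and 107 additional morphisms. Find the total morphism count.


Each object has an identity morphism, giving 12 identities.
Adding the 107 non-identity morphisms:
Total = 12 + 107 = 119

119


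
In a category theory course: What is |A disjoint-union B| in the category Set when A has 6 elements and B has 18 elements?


In Set, the coproduct A + B is the disjoint union.
|A + B| = |A| + |B| = 6 + 18 = 24

24


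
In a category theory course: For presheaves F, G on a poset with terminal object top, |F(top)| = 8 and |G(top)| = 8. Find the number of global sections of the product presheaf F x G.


Global sections of a presheaf on a poset with terminal top satisfy
Gamma(H) ~ H(top). Presheaves admit pointwise products, so
(F x G)(top) = F(top) x G(top) (Cartesian product).
|Gamma(F x G)| = |F(top)| * |G(top)| = 8 * 8 = 64.

64


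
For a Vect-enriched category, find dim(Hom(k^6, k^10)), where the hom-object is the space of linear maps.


In Vect-enriched categories, Hom(k^n, k^m) is the space of m x n matrices.
dim(Hom(k^6, k^10)) = 10 * 6 = 60

60


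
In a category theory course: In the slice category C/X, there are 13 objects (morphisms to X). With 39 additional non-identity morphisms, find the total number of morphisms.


In the slice category C/X, objects are morphisms to X.
Identity morphisms: 13 (one per object of C/X).
Non-identity morphisms: 39.
Total = 13 + 39 = 52

52
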